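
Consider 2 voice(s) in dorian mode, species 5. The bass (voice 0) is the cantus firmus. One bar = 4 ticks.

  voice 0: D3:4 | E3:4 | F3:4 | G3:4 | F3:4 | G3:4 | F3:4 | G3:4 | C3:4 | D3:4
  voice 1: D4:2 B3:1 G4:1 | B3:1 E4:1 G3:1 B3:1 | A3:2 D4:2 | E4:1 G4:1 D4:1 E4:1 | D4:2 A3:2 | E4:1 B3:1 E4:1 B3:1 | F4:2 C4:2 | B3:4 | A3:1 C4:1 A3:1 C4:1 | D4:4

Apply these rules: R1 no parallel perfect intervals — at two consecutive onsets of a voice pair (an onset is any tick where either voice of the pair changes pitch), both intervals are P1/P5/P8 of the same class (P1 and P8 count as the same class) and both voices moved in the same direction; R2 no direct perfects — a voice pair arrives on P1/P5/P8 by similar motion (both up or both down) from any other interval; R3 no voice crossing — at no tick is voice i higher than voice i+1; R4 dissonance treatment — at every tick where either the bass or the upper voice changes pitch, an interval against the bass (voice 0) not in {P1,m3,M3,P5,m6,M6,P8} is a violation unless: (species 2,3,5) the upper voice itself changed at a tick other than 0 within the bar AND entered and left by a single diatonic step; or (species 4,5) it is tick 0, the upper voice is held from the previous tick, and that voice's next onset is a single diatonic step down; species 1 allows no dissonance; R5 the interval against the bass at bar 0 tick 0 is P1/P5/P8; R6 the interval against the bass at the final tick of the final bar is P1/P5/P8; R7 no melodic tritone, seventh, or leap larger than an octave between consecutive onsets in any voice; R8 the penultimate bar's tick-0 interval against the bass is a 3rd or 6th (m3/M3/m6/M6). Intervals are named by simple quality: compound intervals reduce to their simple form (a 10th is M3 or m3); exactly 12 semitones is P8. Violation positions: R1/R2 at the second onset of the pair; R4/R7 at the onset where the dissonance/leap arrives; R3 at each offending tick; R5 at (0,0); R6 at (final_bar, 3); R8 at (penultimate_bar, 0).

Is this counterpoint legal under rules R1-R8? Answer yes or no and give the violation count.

bar 0: v0=D3 v1=D4 (P8)
bar 1: v0=E3 v1=B3 (P5)
bar 2: v0=F3 v1=A3 (M3)
bar 3: v0=G3 v1=E4 (M6)
bar 4: v0=F3 v1=D4 (M6)
bar 5: v0=G3 v1=E4 (M6)
bar 6: v0=F3 v1=F4 (P8)
bar 7: v0=G3 v1=B3 (M3)
bar 8: v0=C3 v1=A3 (M6)
bar 9: v0=D3 v1=D4 (P8)
  R4 @ bar0.3: D3/G4 P4 untreated
  R7 @ bar6.0: B3->F4 leap 6st
  R1 @ bar9.0: C3/C4 P8 -> D3/D4 P8 similar

No (3 violations)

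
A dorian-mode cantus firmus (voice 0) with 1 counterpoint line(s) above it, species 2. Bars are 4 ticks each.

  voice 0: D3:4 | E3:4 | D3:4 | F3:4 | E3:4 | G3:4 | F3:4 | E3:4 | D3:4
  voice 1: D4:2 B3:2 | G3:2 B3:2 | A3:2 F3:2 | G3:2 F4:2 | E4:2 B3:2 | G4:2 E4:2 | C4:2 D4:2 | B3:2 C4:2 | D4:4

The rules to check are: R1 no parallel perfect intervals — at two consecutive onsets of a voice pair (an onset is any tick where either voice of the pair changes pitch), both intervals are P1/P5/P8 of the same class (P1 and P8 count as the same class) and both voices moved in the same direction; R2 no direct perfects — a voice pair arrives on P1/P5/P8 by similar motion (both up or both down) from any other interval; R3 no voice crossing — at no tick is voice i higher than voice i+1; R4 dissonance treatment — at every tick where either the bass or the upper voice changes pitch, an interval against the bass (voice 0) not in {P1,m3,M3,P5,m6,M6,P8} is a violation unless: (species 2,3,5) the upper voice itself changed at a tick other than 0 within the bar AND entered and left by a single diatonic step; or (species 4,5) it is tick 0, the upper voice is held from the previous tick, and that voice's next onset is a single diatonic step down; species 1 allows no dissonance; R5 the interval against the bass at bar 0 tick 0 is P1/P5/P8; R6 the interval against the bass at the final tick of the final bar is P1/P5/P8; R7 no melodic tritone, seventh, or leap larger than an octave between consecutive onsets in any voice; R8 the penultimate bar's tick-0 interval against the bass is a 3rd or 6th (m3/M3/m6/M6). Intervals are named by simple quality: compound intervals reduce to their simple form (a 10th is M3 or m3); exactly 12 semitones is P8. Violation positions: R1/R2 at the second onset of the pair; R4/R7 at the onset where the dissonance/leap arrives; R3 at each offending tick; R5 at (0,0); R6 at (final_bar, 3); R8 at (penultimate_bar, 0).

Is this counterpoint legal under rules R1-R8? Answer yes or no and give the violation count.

bar 0: v0=D3 v1=D4 (P8)
bar 1: v0=E3 v1=G3 (m3)
bar 2: v0=D3 v1=A3 (P5)
bar 3: v0=F3 v1=G3 (M2)
bar 4: v0=E3 v1=E4 (P8)
bar 5: v0=G3 v1=G4 (P8)
bar 6: v0=F3 v1=C4 (P5)
bar 7: v0=E3 v1=B3 (P5)
bar 8: v0=D3 v1=D4 (P8)
  R1 @ bar2.0: E3/B3 P5 -> D3/A3 P5 similar
  R4 @ bar3.0: F3/G3 M2 untreated
  R7 @ bar3.2: G3->F4 leap 10st
  R1 @ bar4.0: F3/F4 P8 -> E3/E4 P8 similar
  R2 @ bar5.0: E3/B3 P5 -> G3/G4 P8 similar
  R2 @ bar6.0: G3/E4 M6 -> F3/C4 P5 similar
  R2 @ bar7.0: F3/D4 M6 -> E3/B3 P5 similar
  R8 @ bar7.0: penult P5 not 3rd/6th

No (8 violations)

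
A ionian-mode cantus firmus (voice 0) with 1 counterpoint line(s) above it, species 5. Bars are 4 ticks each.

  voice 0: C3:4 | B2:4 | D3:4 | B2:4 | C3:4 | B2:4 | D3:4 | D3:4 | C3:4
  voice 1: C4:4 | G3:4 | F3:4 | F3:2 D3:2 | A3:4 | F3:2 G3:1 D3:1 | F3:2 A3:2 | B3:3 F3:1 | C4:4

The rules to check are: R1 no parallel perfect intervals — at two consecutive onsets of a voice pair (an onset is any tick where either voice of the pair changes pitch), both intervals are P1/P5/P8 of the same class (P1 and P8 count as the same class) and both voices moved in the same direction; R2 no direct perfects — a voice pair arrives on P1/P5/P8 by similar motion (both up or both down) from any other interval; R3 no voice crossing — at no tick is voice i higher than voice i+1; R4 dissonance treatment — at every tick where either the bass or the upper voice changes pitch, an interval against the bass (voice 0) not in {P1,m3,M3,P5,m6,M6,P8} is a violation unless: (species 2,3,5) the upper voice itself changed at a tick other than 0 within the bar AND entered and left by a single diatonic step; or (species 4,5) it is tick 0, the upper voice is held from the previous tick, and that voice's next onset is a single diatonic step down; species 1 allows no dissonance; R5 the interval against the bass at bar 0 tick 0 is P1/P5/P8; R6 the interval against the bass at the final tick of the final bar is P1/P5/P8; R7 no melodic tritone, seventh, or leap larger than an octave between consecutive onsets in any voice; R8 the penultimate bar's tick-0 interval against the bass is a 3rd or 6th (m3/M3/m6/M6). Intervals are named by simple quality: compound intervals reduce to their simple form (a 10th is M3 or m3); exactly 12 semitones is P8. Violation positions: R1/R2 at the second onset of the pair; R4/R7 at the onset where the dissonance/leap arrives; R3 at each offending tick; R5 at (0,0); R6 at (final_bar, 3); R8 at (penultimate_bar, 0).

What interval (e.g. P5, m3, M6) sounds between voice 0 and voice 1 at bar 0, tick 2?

voice 0=C3 voice 1=C4 -> P8

P8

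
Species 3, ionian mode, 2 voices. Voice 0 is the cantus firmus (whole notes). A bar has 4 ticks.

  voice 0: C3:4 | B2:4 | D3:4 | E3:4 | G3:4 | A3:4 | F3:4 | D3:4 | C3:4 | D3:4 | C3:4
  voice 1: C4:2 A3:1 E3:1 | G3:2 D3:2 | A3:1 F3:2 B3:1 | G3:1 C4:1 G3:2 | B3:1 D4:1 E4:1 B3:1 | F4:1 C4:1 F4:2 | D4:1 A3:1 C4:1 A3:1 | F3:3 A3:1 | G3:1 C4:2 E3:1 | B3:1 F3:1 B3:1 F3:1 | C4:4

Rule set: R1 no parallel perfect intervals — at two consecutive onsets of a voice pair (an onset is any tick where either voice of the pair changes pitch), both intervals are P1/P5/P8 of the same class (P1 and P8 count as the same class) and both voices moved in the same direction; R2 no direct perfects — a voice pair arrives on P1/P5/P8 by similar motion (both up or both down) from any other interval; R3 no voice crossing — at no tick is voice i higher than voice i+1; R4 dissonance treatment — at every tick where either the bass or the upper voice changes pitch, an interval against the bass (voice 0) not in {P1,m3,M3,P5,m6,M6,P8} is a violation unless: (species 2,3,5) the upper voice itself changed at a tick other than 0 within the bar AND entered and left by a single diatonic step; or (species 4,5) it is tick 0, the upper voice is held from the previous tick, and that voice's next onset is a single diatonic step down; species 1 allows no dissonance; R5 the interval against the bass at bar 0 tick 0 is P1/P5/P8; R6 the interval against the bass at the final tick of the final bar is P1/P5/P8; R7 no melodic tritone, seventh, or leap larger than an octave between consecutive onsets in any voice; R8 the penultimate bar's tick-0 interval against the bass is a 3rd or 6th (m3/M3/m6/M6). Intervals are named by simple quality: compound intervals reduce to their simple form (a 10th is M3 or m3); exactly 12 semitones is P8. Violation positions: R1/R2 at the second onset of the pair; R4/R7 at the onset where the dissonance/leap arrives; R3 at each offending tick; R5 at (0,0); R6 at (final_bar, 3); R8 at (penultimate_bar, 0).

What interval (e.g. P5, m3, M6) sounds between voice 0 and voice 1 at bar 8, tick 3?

M3

voice 0=C3 voice 1=E3 -> M3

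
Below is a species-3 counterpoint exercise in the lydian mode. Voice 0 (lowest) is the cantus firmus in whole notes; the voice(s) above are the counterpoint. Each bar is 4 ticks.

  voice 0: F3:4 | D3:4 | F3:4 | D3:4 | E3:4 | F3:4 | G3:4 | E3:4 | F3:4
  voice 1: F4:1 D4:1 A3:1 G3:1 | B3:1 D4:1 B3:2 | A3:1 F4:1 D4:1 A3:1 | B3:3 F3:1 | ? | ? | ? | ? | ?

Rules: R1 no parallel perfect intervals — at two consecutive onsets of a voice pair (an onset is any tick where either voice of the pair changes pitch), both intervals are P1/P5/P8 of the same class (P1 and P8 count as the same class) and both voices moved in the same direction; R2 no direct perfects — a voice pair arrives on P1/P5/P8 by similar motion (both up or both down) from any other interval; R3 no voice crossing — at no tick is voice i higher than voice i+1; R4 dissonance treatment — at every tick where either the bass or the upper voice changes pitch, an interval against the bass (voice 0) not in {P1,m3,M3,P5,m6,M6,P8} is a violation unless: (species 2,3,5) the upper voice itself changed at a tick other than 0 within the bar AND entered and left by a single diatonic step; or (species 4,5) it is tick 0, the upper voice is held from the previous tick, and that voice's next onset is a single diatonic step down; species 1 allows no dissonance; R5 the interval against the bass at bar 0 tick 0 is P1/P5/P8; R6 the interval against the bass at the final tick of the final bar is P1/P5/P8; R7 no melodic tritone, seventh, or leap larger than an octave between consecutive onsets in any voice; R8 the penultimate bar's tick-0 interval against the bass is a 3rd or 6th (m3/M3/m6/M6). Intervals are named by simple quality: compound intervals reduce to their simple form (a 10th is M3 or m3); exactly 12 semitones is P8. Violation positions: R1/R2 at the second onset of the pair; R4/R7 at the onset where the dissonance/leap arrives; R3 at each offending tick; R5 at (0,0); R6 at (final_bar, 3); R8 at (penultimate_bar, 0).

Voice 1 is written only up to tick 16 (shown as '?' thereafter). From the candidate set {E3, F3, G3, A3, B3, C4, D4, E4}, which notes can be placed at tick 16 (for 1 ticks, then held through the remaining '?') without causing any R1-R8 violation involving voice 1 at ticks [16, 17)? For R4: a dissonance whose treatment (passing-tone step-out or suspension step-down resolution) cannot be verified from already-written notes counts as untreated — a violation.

{C4, E3, G3}

E3: legal
F3: violates R4
G3: legal
A3: violates R4
B3: violates R2,R7
C4: legal
D4: violates R4
E4: violates R2,R7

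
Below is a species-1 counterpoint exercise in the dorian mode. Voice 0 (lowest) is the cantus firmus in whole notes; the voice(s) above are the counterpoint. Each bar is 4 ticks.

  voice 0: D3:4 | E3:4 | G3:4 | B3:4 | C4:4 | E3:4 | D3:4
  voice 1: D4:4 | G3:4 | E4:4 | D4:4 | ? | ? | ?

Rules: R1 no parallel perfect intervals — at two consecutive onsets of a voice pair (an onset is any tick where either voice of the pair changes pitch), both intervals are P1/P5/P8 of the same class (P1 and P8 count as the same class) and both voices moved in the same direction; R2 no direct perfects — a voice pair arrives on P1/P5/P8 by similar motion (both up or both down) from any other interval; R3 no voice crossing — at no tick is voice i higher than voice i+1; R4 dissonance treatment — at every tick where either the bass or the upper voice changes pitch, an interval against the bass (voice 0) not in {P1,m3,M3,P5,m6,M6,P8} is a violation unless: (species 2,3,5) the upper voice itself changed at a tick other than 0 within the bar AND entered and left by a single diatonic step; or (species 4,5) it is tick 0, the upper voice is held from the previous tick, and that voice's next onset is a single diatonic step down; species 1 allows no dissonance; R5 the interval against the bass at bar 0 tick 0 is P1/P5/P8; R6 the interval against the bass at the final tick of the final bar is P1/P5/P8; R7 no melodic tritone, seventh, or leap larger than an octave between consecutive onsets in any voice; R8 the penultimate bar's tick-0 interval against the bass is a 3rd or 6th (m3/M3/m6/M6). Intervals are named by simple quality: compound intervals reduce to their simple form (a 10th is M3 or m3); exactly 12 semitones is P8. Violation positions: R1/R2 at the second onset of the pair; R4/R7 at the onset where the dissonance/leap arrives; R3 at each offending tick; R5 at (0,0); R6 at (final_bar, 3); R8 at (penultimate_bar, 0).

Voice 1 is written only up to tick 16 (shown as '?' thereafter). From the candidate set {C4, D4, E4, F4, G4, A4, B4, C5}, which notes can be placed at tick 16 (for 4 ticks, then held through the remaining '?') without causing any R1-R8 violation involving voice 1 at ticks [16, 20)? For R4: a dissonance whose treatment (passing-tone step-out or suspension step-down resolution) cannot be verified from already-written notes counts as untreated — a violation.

C4: legal
D4: violates R4
E4: legal
F4: violates R4
G4: violates R2
A4: legal
B4: violates R4
C5: violates R2,R7

{A4, C4, E4}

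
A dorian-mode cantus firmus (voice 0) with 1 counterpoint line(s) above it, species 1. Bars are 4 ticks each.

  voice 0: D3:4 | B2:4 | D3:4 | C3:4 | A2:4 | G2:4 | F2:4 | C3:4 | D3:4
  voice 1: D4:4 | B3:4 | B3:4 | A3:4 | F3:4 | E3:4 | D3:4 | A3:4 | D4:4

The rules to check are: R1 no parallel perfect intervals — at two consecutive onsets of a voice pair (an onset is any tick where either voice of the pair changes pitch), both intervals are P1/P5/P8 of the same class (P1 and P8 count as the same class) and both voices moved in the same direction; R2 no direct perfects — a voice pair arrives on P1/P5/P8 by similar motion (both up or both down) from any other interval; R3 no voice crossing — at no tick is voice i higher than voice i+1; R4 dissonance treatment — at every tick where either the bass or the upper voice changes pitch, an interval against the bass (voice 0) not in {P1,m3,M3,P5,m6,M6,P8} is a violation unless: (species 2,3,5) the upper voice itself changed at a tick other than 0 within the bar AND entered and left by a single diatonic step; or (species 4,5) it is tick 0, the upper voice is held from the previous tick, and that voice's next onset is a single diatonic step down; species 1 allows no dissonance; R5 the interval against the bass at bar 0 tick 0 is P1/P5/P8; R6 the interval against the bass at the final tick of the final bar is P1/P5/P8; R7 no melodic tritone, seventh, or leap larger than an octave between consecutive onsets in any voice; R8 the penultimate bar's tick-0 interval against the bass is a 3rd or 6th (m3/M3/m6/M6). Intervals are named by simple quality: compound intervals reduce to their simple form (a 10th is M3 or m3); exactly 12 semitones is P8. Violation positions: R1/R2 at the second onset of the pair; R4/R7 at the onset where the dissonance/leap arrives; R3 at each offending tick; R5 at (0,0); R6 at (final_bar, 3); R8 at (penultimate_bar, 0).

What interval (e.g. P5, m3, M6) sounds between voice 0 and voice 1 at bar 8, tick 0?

P8

voice 0=D3 voice 1=D4 -> P8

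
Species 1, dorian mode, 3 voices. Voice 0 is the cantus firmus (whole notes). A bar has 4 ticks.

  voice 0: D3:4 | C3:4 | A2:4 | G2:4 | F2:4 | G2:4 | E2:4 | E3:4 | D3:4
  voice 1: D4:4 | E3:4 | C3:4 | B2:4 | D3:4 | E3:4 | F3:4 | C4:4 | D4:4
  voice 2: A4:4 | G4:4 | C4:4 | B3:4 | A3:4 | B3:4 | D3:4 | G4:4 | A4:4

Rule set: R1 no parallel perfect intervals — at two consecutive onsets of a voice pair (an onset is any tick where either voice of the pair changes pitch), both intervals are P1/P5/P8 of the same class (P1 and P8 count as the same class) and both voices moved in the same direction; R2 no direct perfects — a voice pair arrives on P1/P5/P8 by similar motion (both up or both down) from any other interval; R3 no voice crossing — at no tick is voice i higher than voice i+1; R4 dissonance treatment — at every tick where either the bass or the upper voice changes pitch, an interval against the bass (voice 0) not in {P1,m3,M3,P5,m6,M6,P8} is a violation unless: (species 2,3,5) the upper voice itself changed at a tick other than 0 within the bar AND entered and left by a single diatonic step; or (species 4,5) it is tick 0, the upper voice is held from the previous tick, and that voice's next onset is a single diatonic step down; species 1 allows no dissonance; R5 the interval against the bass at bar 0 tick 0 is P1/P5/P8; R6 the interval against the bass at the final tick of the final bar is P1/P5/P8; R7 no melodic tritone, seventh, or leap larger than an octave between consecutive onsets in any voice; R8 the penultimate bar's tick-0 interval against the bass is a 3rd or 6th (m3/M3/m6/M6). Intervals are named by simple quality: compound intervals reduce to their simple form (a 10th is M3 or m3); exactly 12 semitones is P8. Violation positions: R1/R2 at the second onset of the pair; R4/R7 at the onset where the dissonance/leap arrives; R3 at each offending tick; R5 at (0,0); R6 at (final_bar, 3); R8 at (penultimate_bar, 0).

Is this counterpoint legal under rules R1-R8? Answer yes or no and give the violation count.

No (14 violations)

bar 0: v0=D3 v1=D4 v2=A4 (P5)
bar 1: v0=C3 v1=E3 v2=G4 (P5)
bar 2: v0=A2 v1=C3 v2=C4 (m3)
bar 3: v0=G2 v1=B2 v2=B3 (M3)
bar 4: v0=F2 v1=D3 v2=A3 (M3)
bar 5: v0=G2 v1=E3 v2=B3 (M3)
bar 6: v0=E2 v1=F3 v2=D3 (m7)
bar 7: v0=E3 v1=C4 v2=G4 (m3)
bar 8: v0=D3 v1=D4 v2=A4 (P5)
  R1 @ bar1.0: D3/A4 P5 -> C3/G4 P5 similar
  R7 @ bar1.0: D4->E3 leap 10st
  R2 @ bar2.0: E3/G4 m3 -> C3/C4 P8 similar
  R1 @ bar3.0: C3/C4 P8 -> B2/B3 P8 similar
  R1 @ bar5.0: D3/A3 P5 -> E3/B3 P5 similar
  R3 @ bar6.0: F3 above D3
  R4 @ bar6.0: E2/F3 m2 untreated
  R4 @ bar6.0: E2/D3 m7 untreated
  R3 @ bar6.1: F3 above D3
  R3 @ bar6.2: F3 above D3
  R3 @ bar6.3: F3 above D3
  R2 @ bar7.0: F3/D3 m3 -> C4/G4 P5 similar
  R7 @ bar7.0: D3->G4 leap 17st
  R1 @ bar8.0: C4/G4 P5 -> D4/A4 P5 similar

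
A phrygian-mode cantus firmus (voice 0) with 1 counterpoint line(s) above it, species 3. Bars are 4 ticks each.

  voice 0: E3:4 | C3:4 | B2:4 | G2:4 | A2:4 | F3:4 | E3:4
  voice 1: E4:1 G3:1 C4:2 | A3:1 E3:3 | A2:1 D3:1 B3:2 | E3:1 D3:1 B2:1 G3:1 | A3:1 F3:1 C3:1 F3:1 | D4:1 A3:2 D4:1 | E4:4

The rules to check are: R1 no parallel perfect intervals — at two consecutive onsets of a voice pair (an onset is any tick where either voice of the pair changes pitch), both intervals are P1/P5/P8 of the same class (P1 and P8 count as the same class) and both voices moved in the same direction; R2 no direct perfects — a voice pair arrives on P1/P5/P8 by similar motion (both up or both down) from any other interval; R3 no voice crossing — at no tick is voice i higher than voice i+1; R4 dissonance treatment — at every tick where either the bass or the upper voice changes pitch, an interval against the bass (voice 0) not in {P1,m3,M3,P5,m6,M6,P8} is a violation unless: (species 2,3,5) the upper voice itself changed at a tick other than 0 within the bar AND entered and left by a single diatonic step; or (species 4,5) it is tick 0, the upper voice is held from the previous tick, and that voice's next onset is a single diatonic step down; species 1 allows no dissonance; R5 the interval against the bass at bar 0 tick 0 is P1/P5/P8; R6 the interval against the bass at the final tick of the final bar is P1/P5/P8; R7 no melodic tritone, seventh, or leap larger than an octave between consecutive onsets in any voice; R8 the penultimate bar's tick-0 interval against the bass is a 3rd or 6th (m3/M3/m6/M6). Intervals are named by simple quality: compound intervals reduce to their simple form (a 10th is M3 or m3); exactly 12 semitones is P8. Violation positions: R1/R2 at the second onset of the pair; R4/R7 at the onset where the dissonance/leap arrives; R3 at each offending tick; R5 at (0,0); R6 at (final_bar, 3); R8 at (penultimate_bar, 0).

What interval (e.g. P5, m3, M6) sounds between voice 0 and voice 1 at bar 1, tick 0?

voice 0=C3 voice 1=A3 -> M6

M6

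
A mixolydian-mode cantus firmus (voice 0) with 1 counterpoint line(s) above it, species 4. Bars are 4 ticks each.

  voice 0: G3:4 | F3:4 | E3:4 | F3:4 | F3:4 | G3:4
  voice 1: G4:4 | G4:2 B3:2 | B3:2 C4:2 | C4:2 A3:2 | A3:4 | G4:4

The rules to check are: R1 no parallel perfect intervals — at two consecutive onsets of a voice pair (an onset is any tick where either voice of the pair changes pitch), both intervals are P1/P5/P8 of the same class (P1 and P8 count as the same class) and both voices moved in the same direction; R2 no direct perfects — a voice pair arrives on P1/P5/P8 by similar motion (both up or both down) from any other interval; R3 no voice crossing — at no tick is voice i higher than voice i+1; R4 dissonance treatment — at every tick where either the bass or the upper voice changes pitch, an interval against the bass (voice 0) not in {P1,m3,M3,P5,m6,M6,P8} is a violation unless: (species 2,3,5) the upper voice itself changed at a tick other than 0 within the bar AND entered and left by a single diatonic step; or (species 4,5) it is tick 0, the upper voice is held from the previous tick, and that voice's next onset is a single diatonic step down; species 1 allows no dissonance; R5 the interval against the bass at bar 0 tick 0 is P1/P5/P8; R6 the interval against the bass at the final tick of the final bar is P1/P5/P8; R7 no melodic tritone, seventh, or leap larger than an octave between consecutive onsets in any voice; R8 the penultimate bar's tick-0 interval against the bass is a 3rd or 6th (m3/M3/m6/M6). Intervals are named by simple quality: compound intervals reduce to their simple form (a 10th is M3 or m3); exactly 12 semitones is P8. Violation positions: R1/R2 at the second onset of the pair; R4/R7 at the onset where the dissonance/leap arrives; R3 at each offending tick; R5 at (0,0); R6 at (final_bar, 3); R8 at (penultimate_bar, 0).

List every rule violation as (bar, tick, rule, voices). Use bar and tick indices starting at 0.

bar 0: v0=G3 v1=G4 downbeat P8
bar 1: v0=F3 v1=G4 downbeat M2
bar 2: v0=E3 v1=B3 downbeat P5
bar 3: v0=F3 v1=C4 downbeat P5
bar 4: v0=F3 v1=A3 downbeat M3
bar 5: v0=G3 v1=G4 downbeat P8
  -> R4 @ bar 1 tick 0 v(0, 1): F3/G4 M2 untreated
  -> R4 @ bar 1 tick 2 v(0, 1): F3/B3 TT untreated
  -> R2 @ bar 5 tick 0 v(0, 1): F3/A3 M3 -> G3/G4 P8 similar
  -> R7 @ bar 5 tick 0 v(1,): A3->G4 leap 10st

(1, 0, R4, (0, 1))
(1, 2, R4, (0, 1))
(5, 0, R2, (0, 1))
(5, 0, R7, (1,))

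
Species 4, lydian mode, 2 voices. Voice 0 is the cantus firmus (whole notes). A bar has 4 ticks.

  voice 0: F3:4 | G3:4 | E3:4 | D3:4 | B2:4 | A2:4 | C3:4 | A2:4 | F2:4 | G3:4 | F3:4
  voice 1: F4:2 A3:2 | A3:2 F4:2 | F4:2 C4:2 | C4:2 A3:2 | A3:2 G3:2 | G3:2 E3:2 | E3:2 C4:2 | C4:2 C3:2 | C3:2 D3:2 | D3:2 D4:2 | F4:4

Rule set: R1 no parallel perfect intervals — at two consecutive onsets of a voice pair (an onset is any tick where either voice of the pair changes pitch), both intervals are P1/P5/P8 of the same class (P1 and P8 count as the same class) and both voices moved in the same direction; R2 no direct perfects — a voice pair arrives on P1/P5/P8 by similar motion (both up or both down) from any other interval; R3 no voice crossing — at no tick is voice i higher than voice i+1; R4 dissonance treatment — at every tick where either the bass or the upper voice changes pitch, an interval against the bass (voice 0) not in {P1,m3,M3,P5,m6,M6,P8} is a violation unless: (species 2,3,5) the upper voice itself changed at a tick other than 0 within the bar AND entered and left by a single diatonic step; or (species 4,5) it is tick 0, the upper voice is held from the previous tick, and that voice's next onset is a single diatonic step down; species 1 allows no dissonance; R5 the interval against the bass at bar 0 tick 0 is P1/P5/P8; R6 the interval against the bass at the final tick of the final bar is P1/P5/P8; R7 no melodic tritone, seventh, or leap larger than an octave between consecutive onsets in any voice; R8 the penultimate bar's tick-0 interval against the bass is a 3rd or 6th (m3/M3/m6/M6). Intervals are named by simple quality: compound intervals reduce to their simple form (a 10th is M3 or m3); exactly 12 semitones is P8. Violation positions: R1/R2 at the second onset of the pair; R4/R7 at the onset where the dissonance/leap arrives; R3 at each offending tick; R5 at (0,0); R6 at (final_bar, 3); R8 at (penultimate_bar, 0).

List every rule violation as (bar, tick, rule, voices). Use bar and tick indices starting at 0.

bar 0: v0=F3 v1=F4 downbeat P8
bar 1: v0=G3 v1=A3 downbeat M2
bar 2: v0=E3 v1=F4 downbeat m2
bar 3: v0=D3 v1=C4 downbeat m7
bar 4: v0=B2 v1=A3 downbeat m7
bar 5: v0=A2 v1=G3 downbeat m7
bar 6: v0=C3 v1=E3 downbeat M3
bar 7: v0=A2 v1=C4 downbeat m3
bar 8: v0=F2 v1=C3 downbeat P5
bar 9: v0=G3 v1=D3 downbeat P4
bar 10: v0=F3 v1=F4 downbeat P8
  -> R4 @ bar 1 tick 0 v(0, 1): G3/A3 M2 untreated
  -> R4 @ bar 1 tick 2 v(0, 1): G3/F4 m7 untreated
  -> R4 @ bar 2 tick 0 v(0, 1): E3/F4 m2 untreated
  -> R4 @ bar 3 tick 0 v(0, 1): D3/C4 m7 untreated
  -> R4 @ bar 5 tick 0 v(0, 1): A2/G3 m7 untreated
  -> R3 @ bar 9 tick 0 v(0, 1): G3 above D3
  -> R4 @ bar 9 tick 0 v(0, 1): G3/D3 P4 untreated
  -> R7 @ bar 9 tick 0 v(0,): F2->G3 leap 14st
  -> R8 @ bar 9 tick 0 v(0, 1): penult P4 not 3rd/6th
  -> R3 @ bar 9 tick 1 v(0, 1): G3 above D3

(1, 0, R4, (0, 1))
(1, 2, R4, (0, 1))
(2, 0, R4, (0, 1))
(3, 0, R4, (0, 1))
(5, 0, R4, (0, 1))
(9, 0, R3, (0, 1))
(9, 0, R4, (0, 1))
(9, 0, R7, (0,))
(9, 0, R8, (0, 1))
(9, 1, R3, (0, 1))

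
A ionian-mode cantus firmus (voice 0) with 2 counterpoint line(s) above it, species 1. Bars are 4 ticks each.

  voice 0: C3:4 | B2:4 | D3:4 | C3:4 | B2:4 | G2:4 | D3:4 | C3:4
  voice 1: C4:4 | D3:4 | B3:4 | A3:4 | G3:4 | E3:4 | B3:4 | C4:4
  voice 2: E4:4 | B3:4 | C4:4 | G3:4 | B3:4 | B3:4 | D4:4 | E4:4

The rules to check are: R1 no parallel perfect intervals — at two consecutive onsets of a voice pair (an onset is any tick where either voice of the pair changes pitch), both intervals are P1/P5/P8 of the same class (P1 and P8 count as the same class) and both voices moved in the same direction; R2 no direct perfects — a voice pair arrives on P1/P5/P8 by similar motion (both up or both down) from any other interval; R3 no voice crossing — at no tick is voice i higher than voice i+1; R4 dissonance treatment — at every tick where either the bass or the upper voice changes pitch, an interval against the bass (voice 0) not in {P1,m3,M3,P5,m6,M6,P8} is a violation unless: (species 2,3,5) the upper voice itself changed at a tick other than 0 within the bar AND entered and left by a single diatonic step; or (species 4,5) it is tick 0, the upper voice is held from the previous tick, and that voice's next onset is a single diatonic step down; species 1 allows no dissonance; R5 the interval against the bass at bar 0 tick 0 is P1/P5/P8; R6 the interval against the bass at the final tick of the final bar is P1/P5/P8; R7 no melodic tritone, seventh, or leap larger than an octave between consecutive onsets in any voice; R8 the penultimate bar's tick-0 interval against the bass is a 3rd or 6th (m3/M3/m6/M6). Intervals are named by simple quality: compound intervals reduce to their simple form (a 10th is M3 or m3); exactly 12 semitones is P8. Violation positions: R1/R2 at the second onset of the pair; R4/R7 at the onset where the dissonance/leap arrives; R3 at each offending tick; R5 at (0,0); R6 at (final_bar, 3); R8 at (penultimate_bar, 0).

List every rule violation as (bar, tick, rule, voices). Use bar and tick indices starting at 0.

(0, 0, R5, (0, 2))
(1, 0, R2, (0, 2))
(1, 0, R7, (1,))
(2, 0, R4, (0, 2))
(3, 0, R2, (0, 2))
(3, 0, R3, (1, 2))
(3, 1, R3, (1, 2))
(3, 2, R3, (1, 2))
(3, 3, R3, (1, 2))
(6, 0, R2, (0, 2))
(6, 0, R8, (0, 2))
(7, 3, R6, (0, 2))

bar 0: v0=C3 v1=C4 v2=E4 downbeat M3
bar 1: v0=B2 v1=D3 v2=B3 downbeat P8
bar 2: v0=D3 v1=B3 v2=C4 downbeat m7
bar 3: v0=C3 v1=A3 v2=G3 downbeat P5
bar 4: v0=B2 v1=G3 v2=B3 downbeat P8
bar 5: v0=G2 v1=E3 v2=B3 downbeat M3
bar 6: v0=D3 v1=B3 v2=D4 downbeat P8
bar 7: v0=C3 v1=C4 v2=E4 downbeat M3
  -> R5 @ bar 0 tick 0 v(0, 2): opens on M3
  -> R2 @ bar 1 tick 0 v(0, 2): C3/E4 M3 -> B2/B3 P8 similar
  -> R7 @ bar 1 tick 0 v(1,): C4->D3 leap 10st
  -> R4 @ bar 2 tick 0 v(0, 2): D3/C4 m7 untreated
  -> R2 @ bar 3 tick 0 v(0, 2): D3/C4 m7 -> C3/G3 P5 similar
  -> R3 @ bar 3 tick 0 v(1, 2): A3 above G3
  -> R3 @ bar 3 tick 1 v(1, 2): A3 above G3
  -> R3 @ bar 3 tick 2 v(1, 2): A3 above G3
  -> R3 @ bar 3 tick 3 v(1, 2): A3 above G3
  -> R2 @ bar 6 tick 0 v(0, 2): G2/B3 M3 -> D3/D4 P8 similar
  -> R8 @ bar 6 tick 0 v(0, 2): penult P8 not 3rd/6th
  -> R6 @ bar 7 tick 3 v(0, 2): closes on M3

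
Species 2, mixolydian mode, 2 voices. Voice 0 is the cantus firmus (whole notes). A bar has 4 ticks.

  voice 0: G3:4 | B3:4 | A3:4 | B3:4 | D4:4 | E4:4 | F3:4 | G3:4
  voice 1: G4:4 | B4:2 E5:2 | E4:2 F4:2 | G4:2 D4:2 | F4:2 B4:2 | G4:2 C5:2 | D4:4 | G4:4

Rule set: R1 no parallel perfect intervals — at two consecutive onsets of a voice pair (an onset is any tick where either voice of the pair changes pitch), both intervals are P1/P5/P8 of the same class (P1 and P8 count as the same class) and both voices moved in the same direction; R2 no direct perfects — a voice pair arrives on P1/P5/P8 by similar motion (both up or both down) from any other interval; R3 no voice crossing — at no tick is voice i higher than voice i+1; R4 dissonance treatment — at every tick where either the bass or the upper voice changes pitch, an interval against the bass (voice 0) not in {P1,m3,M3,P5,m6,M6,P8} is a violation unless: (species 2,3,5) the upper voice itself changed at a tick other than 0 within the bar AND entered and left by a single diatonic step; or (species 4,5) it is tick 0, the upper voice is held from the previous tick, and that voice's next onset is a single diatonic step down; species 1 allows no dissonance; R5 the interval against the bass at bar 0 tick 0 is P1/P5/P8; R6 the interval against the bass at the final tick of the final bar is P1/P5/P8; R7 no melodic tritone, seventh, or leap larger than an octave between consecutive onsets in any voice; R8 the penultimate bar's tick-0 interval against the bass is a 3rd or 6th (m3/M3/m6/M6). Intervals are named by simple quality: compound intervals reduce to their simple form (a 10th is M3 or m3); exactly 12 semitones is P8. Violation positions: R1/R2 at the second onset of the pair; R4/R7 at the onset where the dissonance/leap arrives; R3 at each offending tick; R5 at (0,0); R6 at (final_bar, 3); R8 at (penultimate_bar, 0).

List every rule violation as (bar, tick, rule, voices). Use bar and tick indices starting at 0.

(1, 0, R1, (0, 1))
(1, 2, R4, (0, 1))
(2, 0, R2, (0, 1))
(4, 2, R7, (1,))
(6, 0, R7, (0,))
(6, 0, R7, (1,))
(7, 0, R2, (0, 1))

bar 0: v0=G3 v1=G4 downbeat P8
bar 1: v0=B3 v1=B4 downbeat P8
bar 2: v0=A3 v1=E4 downbeat P5
bar 3: v0=B3 v1=G4 downbeat m6
bar 4: v0=D4 v1=F4 downbeat m3
bar 5: v0=E4 v1=G4 downbeat m3
bar 6: v0=F3 v1=D4 downbeat M6
bar 7: v0=G3 v1=G4 downbeat P8
  -> R1 @ bar 1 tick 0 v(0, 1): G3/G4 P8 -> B3/B4 P8 similar
  -> R4 @ bar 1 tick 2 v(0, 1): B3/E5 P4 untreated
  -> R2 @ bar 2 tick 0 v(0, 1): B3/E5 P4 -> A3/E4 P5 similar
  -> R7 @ bar 4 tick 2 v(1,): F4->B4 leap 6st
  -> R7 @ bar 6 tick 0 v(0,): E4->F3 leap 11st
  -> R7 @ bar 6 tick 0 v(1,): C5->D4 leap 10st
  -> R2 @ bar 7 tick 0 v(0, 1): F3/D4 M6 -> G3/G4 P8 similar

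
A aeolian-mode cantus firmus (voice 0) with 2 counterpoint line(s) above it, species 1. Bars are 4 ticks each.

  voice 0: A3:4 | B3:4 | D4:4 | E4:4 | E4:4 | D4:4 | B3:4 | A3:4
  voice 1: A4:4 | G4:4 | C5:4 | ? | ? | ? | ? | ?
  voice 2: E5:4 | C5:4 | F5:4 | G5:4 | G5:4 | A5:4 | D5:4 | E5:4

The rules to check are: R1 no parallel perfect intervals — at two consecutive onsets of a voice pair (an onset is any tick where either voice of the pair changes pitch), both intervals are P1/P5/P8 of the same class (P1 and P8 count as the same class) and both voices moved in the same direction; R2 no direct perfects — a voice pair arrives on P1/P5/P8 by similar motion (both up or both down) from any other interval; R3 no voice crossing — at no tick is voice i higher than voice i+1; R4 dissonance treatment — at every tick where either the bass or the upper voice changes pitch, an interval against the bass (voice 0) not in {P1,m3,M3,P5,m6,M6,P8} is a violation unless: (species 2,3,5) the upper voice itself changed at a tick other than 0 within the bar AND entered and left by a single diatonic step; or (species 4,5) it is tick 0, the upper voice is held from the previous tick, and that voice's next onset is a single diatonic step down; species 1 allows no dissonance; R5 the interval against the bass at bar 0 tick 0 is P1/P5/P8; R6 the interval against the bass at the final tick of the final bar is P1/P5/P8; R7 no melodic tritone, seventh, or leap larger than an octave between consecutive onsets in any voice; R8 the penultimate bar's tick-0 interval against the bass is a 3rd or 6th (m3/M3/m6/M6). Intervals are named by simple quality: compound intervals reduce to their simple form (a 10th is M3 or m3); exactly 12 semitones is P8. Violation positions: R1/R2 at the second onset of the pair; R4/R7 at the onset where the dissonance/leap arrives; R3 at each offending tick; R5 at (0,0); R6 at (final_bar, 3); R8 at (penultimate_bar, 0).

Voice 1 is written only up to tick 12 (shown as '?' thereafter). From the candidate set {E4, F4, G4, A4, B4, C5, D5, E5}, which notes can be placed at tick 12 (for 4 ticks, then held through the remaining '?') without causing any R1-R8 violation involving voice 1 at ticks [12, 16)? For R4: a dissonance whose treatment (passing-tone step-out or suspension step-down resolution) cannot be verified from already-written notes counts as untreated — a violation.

{B4, C5, E4, G4}

E4: legal
F4: violates R4
G4: legal
A4: violates R4
B4: legal
C5: legal
D5: violates R4
E5: violates R2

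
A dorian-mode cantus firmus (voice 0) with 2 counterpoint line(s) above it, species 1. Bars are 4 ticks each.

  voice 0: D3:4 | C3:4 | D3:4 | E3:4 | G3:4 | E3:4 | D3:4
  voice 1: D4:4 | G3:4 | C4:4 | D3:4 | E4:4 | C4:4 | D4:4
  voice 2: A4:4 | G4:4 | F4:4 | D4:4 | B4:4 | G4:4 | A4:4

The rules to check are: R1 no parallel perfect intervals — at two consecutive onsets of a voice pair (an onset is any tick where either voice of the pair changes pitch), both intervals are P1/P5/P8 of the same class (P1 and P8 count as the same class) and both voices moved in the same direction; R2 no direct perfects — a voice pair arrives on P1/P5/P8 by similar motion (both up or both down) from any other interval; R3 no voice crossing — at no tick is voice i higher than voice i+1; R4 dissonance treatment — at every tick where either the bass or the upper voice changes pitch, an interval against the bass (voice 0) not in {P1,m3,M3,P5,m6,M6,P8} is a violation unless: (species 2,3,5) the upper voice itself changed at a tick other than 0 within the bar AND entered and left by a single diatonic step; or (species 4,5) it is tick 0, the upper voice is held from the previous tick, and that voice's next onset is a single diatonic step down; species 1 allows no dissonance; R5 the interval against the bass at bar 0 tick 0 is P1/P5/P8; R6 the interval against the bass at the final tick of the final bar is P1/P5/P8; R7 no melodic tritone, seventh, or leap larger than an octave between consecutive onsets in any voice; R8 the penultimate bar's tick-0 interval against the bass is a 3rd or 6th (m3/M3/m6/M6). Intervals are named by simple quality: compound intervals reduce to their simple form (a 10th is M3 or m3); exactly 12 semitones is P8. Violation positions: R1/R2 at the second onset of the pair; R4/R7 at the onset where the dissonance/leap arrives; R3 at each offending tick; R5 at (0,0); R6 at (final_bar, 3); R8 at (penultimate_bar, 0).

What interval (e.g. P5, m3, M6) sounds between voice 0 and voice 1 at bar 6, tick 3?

voice 0=D3 voice 1=D4 -> P8

P8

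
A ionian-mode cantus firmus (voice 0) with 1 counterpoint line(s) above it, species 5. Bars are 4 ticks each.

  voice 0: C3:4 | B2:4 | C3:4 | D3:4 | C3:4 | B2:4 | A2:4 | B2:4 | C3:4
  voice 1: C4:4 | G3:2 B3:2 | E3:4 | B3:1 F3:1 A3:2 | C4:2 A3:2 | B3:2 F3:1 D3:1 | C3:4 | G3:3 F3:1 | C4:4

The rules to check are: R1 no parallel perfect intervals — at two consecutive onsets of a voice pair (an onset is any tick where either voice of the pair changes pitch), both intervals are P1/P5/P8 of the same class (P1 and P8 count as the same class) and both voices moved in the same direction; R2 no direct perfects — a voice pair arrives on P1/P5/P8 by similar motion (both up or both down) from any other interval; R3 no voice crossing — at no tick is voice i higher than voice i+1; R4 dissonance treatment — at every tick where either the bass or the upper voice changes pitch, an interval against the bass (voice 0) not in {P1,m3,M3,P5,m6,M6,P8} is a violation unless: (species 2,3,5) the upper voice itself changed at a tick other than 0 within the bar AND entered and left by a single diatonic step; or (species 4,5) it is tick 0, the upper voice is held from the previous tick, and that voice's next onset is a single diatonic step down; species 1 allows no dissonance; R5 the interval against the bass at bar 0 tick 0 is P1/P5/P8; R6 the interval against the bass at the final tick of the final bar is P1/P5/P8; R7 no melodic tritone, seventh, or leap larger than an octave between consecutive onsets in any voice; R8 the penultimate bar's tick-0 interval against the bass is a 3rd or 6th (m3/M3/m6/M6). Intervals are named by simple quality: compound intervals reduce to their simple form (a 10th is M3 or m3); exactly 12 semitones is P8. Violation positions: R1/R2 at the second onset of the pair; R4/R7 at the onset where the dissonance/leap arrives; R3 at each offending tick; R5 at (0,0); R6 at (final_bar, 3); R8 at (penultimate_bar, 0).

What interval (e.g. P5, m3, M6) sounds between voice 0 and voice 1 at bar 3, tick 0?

voice 0=D3 voice 1=B3 -> M6

M6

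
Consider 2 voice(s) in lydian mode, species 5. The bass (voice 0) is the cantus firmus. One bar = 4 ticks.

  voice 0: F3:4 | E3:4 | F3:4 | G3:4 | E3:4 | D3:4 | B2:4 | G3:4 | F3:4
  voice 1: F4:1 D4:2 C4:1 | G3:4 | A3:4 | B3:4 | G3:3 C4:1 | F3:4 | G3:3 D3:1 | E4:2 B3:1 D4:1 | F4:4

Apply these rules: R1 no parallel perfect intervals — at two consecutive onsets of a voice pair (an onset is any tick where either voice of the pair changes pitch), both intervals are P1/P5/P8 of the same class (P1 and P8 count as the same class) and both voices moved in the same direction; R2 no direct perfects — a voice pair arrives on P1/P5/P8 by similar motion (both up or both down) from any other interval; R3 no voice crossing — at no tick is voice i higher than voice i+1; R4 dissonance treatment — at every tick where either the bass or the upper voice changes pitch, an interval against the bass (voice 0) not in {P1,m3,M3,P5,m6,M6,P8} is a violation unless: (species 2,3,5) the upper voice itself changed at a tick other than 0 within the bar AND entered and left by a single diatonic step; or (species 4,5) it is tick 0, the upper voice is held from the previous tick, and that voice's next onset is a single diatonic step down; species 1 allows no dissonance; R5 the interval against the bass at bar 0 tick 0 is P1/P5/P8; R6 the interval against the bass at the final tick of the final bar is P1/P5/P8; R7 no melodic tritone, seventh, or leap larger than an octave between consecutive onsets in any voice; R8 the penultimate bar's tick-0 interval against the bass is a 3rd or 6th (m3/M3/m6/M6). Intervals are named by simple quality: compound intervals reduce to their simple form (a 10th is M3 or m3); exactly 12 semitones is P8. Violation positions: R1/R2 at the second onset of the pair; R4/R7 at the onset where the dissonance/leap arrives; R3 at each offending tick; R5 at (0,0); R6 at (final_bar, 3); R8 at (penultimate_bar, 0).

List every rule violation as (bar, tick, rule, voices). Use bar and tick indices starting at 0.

(7, 0, R7, (1,))

bar 0: v0=F3 v1=F4 downbeat P8
bar 1: v0=E3 v1=G3 downbeat m3
bar 2: v0=F3 v1=A3 downbeat M3
bar 3: v0=G3 v1=B3 downbeat M3
bar 4: v0=E3 v1=G3 downbeat m3
bar 5: v0=D3 v1=F3 downbeat m3
bar 6: v0=B2 v1=G3 downbeat m6
bar 7: v0=G3 v1=E4 downbeat M6
bar 8: v0=F3 v1=F4 downbeat P8
  -> R7 @ bar 7 tick 0 v(1,): D3->E4 leap 14st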